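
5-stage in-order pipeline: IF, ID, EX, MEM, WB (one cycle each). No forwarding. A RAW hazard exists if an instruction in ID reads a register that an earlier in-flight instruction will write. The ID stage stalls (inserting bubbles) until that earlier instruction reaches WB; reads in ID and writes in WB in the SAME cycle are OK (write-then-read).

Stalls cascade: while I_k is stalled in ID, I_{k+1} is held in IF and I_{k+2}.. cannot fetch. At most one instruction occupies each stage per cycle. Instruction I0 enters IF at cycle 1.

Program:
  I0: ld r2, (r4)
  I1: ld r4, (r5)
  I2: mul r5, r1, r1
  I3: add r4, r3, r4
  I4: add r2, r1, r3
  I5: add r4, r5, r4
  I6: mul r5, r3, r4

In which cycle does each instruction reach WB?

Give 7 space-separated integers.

I0 ld r2 <- r4: IF@1 ID@2 stall=0 (-) EX@3 MEM@4 WB@5
I1 ld r4 <- r5: IF@2 ID@3 stall=0 (-) EX@4 MEM@5 WB@6
I2 mul r5 <- r1,r1: IF@3 ID@4 stall=0 (-) EX@5 MEM@6 WB@7
I3 add r4 <- r3,r4: IF@4 ID@5 stall=1 (RAW on I1.r4 (WB@6)) EX@7 MEM@8 WB@9
I4 add r2 <- r1,r3: IF@5 ID@7 stall=0 (-) EX@8 MEM@9 WB@10
I5 add r4 <- r5,r4: IF@7 ID@8 stall=1 (RAW on I3.r4 (WB@9)) EX@10 MEM@11 WB@12
I6 mul r5 <- r3,r4: IF@8 ID@10 stall=2 (RAW on I5.r4 (WB@12)) EX@13 MEM@14 WB@15

Answer: 5 6 7 9 10 12 15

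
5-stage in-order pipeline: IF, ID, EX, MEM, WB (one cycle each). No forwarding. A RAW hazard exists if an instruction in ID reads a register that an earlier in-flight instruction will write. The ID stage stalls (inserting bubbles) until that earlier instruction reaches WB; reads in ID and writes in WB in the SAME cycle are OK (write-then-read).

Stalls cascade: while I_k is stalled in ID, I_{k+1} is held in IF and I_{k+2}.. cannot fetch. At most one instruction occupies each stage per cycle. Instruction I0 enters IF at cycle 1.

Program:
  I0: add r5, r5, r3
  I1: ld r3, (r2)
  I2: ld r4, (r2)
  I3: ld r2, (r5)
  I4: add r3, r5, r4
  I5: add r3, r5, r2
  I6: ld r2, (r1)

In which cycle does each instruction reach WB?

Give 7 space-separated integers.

I0 add r5 <- r5,r3: IF@1 ID@2 stall=0 (-) EX@3 MEM@4 WB@5
I1 ld r3 <- r2: IF@2 ID@3 stall=0 (-) EX@4 MEM@5 WB@6
I2 ld r4 <- r2: IF@3 ID@4 stall=0 (-) EX@5 MEM@6 WB@7
I3 ld r2 <- r5: IF@4 ID@5 stall=0 (-) EX@6 MEM@7 WB@8
I4 add r3 <- r5,r4: IF@5 ID@6 stall=1 (RAW on I2.r4 (WB@7)) EX@8 MEM@9 WB@10
I5 add r3 <- r5,r2: IF@6 ID@8 stall=0 (-) EX@9 MEM@10 WB@11
I6 ld r2 <- r1: IF@8 ID@9 stall=0 (-) EX@10 MEM@11 WB@12

Answer: 5 6 7 8 10 11 12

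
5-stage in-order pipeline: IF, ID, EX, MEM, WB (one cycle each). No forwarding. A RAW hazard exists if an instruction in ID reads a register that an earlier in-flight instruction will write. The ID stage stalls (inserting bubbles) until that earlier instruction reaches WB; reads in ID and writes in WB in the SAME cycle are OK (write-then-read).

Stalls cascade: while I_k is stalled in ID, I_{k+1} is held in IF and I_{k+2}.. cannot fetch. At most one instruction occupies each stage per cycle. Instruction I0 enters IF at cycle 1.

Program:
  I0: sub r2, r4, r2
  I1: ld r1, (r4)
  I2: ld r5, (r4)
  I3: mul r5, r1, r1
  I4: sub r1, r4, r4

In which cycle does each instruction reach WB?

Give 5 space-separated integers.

Answer: 5 6 7 9 10

Derivation:
I0 sub r2 <- r4,r2: IF@1 ID@2 stall=0 (-) EX@3 MEM@4 WB@5
I1 ld r1 <- r4: IF@2 ID@3 stall=0 (-) EX@4 MEM@5 WB@6
I2 ld r5 <- r4: IF@3 ID@4 stall=0 (-) EX@5 MEM@6 WB@7
I3 mul r5 <- r1,r1: IF@4 ID@5 stall=1 (RAW on I1.r1 (WB@6)) EX@7 MEM@8 WB@9
I4 sub r1 <- r4,r4: IF@5 ID@7 stall=0 (-) EX@8 MEM@9 WB@10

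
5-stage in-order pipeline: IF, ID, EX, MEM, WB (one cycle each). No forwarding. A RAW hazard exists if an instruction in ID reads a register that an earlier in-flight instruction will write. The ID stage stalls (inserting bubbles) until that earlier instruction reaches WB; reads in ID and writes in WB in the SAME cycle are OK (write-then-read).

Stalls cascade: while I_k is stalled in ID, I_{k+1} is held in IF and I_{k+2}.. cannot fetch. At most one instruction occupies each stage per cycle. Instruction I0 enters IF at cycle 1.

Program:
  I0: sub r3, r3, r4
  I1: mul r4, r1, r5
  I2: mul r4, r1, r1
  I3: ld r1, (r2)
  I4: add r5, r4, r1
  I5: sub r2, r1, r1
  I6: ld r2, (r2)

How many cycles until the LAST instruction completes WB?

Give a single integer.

I0 sub r3 <- r3,r4: IF@1 ID@2 stall=0 (-) EX@3 MEM@4 WB@5
I1 mul r4 <- r1,r5: IF@2 ID@3 stall=0 (-) EX@4 MEM@5 WB@6
I2 mul r4 <- r1,r1: IF@3 ID@4 stall=0 (-) EX@5 MEM@6 WB@7
I3 ld r1 <- r2: IF@4 ID@5 stall=0 (-) EX@6 MEM@7 WB@8
I4 add r5 <- r4,r1: IF@5 ID@6 stall=2 (RAW on I3.r1 (WB@8)) EX@9 MEM@10 WB@11
I5 sub r2 <- r1,r1: IF@6 ID@9 stall=0 (-) EX@10 MEM@11 WB@12
I6 ld r2 <- r2: IF@9 ID@10 stall=2 (RAW on I5.r2 (WB@12)) EX@13 MEM@14 WB@15

Answer: 15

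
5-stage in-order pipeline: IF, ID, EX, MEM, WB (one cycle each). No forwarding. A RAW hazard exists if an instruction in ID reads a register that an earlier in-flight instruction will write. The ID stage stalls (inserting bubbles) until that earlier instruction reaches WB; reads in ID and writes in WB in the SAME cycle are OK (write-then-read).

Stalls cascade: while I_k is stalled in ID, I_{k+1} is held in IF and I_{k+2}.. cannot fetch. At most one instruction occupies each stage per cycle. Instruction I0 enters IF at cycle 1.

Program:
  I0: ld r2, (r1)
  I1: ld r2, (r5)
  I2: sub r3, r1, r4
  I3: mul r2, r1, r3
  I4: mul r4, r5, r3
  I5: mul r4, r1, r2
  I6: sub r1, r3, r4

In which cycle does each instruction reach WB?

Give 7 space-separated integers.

I0 ld r2 <- r1: IF@1 ID@2 stall=0 (-) EX@3 MEM@4 WB@5
I1 ld r2 <- r5: IF@2 ID@3 stall=0 (-) EX@4 MEM@5 WB@6
I2 sub r3 <- r1,r4: IF@3 ID@4 stall=0 (-) EX@5 MEM@6 WB@7
I3 mul r2 <- r1,r3: IF@4 ID@5 stall=2 (RAW on I2.r3 (WB@7)) EX@8 MEM@9 WB@10
I4 mul r4 <- r5,r3: IF@5 ID@8 stall=0 (-) EX@9 MEM@10 WB@11
I5 mul r4 <- r1,r2: IF@8 ID@9 stall=1 (RAW on I3.r2 (WB@10)) EX@11 MEM@12 WB@13
I6 sub r1 <- r3,r4: IF@9 ID@11 stall=2 (RAW on I5.r4 (WB@13)) EX@14 MEM@15 WB@16

Answer: 5 6 7 10 11 13 16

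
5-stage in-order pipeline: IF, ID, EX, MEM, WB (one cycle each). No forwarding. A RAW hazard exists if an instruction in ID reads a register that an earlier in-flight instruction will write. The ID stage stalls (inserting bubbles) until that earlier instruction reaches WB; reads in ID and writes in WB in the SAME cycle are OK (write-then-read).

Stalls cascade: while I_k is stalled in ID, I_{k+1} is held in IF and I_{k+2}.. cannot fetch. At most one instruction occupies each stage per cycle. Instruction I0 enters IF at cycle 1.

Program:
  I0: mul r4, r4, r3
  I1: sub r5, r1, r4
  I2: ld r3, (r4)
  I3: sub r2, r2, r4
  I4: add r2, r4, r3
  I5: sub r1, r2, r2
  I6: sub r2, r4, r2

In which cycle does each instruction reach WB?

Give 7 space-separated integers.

Answer: 5 8 9 10 12 15 16

Derivation:
I0 mul r4 <- r4,r3: IF@1 ID@2 stall=0 (-) EX@3 MEM@4 WB@5
I1 sub r5 <- r1,r4: IF@2 ID@3 stall=2 (RAW on I0.r4 (WB@5)) EX@6 MEM@7 WB@8
I2 ld r3 <- r4: IF@3 ID@6 stall=0 (-) EX@7 MEM@8 WB@9
I3 sub r2 <- r2,r4: IF@6 ID@7 stall=0 (-) EX@8 MEM@9 WB@10
I4 add r2 <- r4,r3: IF@7 ID@8 stall=1 (RAW on I2.r3 (WB@9)) EX@10 MEM@11 WB@12
I5 sub r1 <- r2,r2: IF@8 ID@10 stall=2 (RAW on I4.r2 (WB@12)) EX@13 MEM@14 WB@15
I6 sub r2 <- r4,r2: IF@10 ID@13 stall=0 (-) EX@14 MEM@15 WB@16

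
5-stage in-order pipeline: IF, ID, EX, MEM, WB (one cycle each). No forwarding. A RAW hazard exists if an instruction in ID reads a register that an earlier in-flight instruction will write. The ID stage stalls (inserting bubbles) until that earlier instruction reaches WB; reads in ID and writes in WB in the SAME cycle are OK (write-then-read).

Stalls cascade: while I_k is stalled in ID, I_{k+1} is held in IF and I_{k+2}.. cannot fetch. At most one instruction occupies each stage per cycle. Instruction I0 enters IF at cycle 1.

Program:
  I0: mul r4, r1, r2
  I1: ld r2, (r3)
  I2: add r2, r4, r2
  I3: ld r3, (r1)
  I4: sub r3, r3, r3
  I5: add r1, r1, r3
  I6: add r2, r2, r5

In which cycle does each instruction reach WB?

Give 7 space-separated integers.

Answer: 5 6 9 10 13 16 17

Derivation:
I0 mul r4 <- r1,r2: IF@1 ID@2 stall=0 (-) EX@3 MEM@4 WB@5
I1 ld r2 <- r3: IF@2 ID@3 stall=0 (-) EX@4 MEM@5 WB@6
I2 add r2 <- r4,r2: IF@3 ID@4 stall=2 (RAW on I1.r2 (WB@6)) EX@7 MEM@8 WB@9
I3 ld r3 <- r1: IF@4 ID@7 stall=0 (-) EX@8 MEM@9 WB@10
I4 sub r3 <- r3,r3: IF@7 ID@8 stall=2 (RAW on I3.r3 (WB@10)) EX@11 MEM@12 WB@13
I5 add r1 <- r1,r3: IF@8 ID@11 stall=2 (RAW on I4.r3 (WB@13)) EX@14 MEM@15 WB@16
I6 add r2 <- r2,r5: IF@11 ID@14 stall=0 (-) EX@15 MEM@16 WB@17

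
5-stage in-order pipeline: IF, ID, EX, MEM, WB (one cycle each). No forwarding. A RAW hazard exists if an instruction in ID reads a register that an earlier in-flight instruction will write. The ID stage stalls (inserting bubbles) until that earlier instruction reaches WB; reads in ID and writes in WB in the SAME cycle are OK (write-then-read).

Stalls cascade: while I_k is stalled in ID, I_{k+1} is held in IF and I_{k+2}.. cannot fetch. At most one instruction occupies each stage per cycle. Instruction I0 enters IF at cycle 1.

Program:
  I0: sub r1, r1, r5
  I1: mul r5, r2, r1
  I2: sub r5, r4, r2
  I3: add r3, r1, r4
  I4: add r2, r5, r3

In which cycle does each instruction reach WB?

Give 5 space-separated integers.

I0 sub r1 <- r1,r5: IF@1 ID@2 stall=0 (-) EX@3 MEM@4 WB@5
I1 mul r5 <- r2,r1: IF@2 ID@3 stall=2 (RAW on I0.r1 (WB@5)) EX@6 MEM@7 WB@8
I2 sub r5 <- r4,r2: IF@3 ID@6 stall=0 (-) EX@7 MEM@8 WB@9
I3 add r3 <- r1,r4: IF@6 ID@7 stall=0 (-) EX@8 MEM@9 WB@10
I4 add r2 <- r5,r3: IF@7 ID@8 stall=2 (RAW on I3.r3 (WB@10)) EX@11 MEM@12 WB@13

Answer: 5 8 9 10 13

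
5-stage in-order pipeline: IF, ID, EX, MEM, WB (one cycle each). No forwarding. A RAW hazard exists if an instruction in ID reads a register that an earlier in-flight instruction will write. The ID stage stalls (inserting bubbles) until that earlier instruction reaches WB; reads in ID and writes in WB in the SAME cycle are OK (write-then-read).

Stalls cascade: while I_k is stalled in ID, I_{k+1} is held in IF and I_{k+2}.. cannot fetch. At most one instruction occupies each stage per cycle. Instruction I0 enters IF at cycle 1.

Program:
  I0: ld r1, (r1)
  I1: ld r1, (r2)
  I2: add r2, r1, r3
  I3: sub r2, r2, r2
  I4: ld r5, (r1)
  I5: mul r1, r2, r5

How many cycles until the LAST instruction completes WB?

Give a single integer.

Answer: 16

Derivation:
I0 ld r1 <- r1: IF@1 ID@2 stall=0 (-) EX@3 MEM@4 WB@5
I1 ld r1 <- r2: IF@2 ID@3 stall=0 (-) EX@4 MEM@5 WB@6
I2 add r2 <- r1,r3: IF@3 ID@4 stall=2 (RAW on I1.r1 (WB@6)) EX@7 MEM@8 WB@9
I3 sub r2 <- r2,r2: IF@4 ID@7 stall=2 (RAW on I2.r2 (WB@9)) EX@10 MEM@11 WB@12
I4 ld r5 <- r1: IF@7 ID@10 stall=0 (-) EX@11 MEM@12 WB@13
I5 mul r1 <- r2,r5: IF@10 ID@11 stall=2 (RAW on I4.r5 (WB@13)) EX@14 MEM@15 WB@16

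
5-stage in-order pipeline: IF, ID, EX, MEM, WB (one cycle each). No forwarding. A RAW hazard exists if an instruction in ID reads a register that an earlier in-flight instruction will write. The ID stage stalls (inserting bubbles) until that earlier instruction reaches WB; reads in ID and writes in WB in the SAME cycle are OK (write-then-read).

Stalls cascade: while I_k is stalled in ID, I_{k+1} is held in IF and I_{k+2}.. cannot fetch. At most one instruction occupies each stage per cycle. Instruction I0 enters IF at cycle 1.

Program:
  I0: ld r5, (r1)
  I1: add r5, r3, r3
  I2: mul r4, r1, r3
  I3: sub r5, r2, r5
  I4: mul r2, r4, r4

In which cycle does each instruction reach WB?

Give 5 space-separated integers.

I0 ld r5 <- r1: IF@1 ID@2 stall=0 (-) EX@3 MEM@4 WB@5
I1 add r5 <- r3,r3: IF@2 ID@3 stall=0 (-) EX@4 MEM@5 WB@6
I2 mul r4 <- r1,r3: IF@3 ID@4 stall=0 (-) EX@5 MEM@6 WB@7
I3 sub r5 <- r2,r5: IF@4 ID@5 stall=1 (RAW on I1.r5 (WB@6)) EX@7 MEM@8 WB@9
I4 mul r2 <- r4,r4: IF@5 ID@7 stall=0 (-) EX@8 MEM@9 WB@10

Answer: 5 6 7 9 10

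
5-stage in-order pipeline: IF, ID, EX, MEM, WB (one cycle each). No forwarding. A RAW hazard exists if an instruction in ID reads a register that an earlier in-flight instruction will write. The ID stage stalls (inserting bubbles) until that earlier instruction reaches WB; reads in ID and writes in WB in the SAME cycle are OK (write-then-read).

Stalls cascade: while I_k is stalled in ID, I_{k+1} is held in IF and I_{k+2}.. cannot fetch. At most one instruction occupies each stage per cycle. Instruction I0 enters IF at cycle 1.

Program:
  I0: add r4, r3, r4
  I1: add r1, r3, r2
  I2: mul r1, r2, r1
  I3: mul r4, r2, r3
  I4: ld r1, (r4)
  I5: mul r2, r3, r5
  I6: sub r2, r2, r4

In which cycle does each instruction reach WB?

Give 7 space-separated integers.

Answer: 5 6 9 10 13 14 17

Derivation:
I0 add r4 <- r3,r4: IF@1 ID@2 stall=0 (-) EX@3 MEM@4 WB@5
I1 add r1 <- r3,r2: IF@2 ID@3 stall=0 (-) EX@4 MEM@5 WB@6
I2 mul r1 <- r2,r1: IF@3 ID@4 stall=2 (RAW on I1.r1 (WB@6)) EX@7 MEM@8 WB@9
I3 mul r4 <- r2,r3: IF@4 ID@7 stall=0 (-) EX@8 MEM@9 WB@10
I4 ld r1 <- r4: IF@7 ID@8 stall=2 (RAW on I3.r4 (WB@10)) EX@11 MEM@12 WB@13
I5 mul r2 <- r3,r5: IF@8 ID@11 stall=0 (-) EX@12 MEM@13 WB@14
I6 sub r2 <- r2,r4: IF@11 ID@12 stall=2 (RAW on I5.r2 (WB@14)) EX@15 MEM@16 WB@17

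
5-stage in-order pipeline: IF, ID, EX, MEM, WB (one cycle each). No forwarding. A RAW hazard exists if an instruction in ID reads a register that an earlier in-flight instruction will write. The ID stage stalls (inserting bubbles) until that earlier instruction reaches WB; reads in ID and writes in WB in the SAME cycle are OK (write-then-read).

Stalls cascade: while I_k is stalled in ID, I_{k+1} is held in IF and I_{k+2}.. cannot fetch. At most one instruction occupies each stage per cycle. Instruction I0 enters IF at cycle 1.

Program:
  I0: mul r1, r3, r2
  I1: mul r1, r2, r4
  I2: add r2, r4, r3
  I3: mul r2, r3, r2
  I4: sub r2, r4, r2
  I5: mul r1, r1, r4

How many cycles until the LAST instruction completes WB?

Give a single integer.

I0 mul r1 <- r3,r2: IF@1 ID@2 stall=0 (-) EX@3 MEM@4 WB@5
I1 mul r1 <- r2,r4: IF@2 ID@3 stall=0 (-) EX@4 MEM@5 WB@6
I2 add r2 <- r4,r3: IF@3 ID@4 stall=0 (-) EX@5 MEM@6 WB@7
I3 mul r2 <- r3,r2: IF@4 ID@5 stall=2 (RAW on I2.r2 (WB@7)) EX@8 MEM@9 WB@10
I4 sub r2 <- r4,r2: IF@5 ID@8 stall=2 (RAW on I3.r2 (WB@10)) EX@11 MEM@12 WB@13
I5 mul r1 <- r1,r4: IF@8 ID@11 stall=0 (-) EX@12 MEM@13 WB@14

Answer: 14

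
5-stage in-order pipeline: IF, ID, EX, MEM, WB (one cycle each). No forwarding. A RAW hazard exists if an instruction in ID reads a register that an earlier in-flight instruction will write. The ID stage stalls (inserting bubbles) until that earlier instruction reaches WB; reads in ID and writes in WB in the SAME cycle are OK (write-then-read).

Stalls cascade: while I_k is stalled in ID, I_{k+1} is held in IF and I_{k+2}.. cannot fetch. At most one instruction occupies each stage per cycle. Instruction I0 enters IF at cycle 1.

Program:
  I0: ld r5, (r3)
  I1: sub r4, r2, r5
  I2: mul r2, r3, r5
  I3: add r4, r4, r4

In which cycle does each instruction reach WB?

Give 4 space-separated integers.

Answer: 5 8 9 11

Derivation:
I0 ld r5 <- r3: IF@1 ID@2 stall=0 (-) EX@3 MEM@4 WB@5
I1 sub r4 <- r2,r5: IF@2 ID@3 stall=2 (RAW on I0.r5 (WB@5)) EX@6 MEM@7 WB@8
I2 mul r2 <- r3,r5: IF@3 ID@6 stall=0 (-) EX@7 MEM@8 WB@9
I3 add r4 <- r4,r4: IF@6 ID@7 stall=1 (RAW on I1.r4 (WB@8)) EX@9 MEM@10 WB@11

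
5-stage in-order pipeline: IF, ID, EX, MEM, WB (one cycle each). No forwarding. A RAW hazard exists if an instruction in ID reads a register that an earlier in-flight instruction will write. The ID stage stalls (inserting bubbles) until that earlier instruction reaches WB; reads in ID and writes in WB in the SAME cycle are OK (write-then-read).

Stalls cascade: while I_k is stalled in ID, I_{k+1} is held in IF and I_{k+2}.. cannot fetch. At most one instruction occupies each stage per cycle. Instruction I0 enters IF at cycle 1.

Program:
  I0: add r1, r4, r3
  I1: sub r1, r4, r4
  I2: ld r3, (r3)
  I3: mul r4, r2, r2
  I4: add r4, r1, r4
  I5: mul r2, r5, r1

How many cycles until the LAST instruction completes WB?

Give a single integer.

Answer: 12

Derivation:
I0 add r1 <- r4,r3: IF@1 ID@2 stall=0 (-) EX@3 MEM@4 WB@5
I1 sub r1 <- r4,r4: IF@2 ID@3 stall=0 (-) EX@4 MEM@5 WB@6
I2 ld r3 <- r3: IF@3 ID@4 stall=0 (-) EX@5 MEM@6 WB@7
I3 mul r4 <- r2,r2: IF@4 ID@5 stall=0 (-) EX@6 MEM@7 WB@8
I4 add r4 <- r1,r4: IF@5 ID@6 stall=2 (RAW on I3.r4 (WB@8)) EX@9 MEM@10 WB@11
I5 mul r2 <- r5,r1: IF@6 ID@9 stall=0 (-) EX@10 MEM@11 WB@12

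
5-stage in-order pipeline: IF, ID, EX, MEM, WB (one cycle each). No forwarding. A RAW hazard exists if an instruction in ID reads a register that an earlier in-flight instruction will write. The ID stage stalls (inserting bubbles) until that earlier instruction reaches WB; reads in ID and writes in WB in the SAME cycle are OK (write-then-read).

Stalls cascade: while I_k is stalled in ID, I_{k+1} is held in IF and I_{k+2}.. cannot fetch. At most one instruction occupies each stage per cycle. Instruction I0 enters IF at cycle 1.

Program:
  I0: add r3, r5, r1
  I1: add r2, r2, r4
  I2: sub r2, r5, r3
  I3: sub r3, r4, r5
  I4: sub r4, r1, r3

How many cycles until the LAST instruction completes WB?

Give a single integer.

Answer: 12

Derivation:
I0 add r3 <- r5,r1: IF@1 ID@2 stall=0 (-) EX@3 MEM@4 WB@5
I1 add r2 <- r2,r4: IF@2 ID@3 stall=0 (-) EX@4 MEM@5 WB@6
I2 sub r2 <- r5,r3: IF@3 ID@4 stall=1 (RAW on I0.r3 (WB@5)) EX@6 MEM@7 WB@8
I3 sub r3 <- r4,r5: IF@4 ID@6 stall=0 (-) EX@7 MEM@8 WB@9
I4 sub r4 <- r1,r3: IF@6 ID@7 stall=2 (RAW on I3.r3 (WB@9)) EX@10 MEM@11 WB@12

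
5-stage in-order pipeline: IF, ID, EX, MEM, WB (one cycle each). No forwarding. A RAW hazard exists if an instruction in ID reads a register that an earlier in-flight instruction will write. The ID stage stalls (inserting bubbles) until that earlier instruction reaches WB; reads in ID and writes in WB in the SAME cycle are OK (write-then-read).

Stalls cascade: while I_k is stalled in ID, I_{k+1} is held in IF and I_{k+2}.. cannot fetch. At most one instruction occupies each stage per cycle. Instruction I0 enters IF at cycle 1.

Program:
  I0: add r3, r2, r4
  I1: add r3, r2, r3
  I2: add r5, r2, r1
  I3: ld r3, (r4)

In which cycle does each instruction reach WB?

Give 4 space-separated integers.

I0 add r3 <- r2,r4: IF@1 ID@2 stall=0 (-) EX@3 MEM@4 WB@5
I1 add r3 <- r2,r3: IF@2 ID@3 stall=2 (RAW on I0.r3 (WB@5)) EX@6 MEM@7 WB@8
I2 add r5 <- r2,r1: IF@3 ID@6 stall=0 (-) EX@7 MEM@8 WB@9
I3 ld r3 <- r4: IF@6 ID@7 stall=0 (-) EX@8 MEM@9 WB@10

Answer: 5 8 9 10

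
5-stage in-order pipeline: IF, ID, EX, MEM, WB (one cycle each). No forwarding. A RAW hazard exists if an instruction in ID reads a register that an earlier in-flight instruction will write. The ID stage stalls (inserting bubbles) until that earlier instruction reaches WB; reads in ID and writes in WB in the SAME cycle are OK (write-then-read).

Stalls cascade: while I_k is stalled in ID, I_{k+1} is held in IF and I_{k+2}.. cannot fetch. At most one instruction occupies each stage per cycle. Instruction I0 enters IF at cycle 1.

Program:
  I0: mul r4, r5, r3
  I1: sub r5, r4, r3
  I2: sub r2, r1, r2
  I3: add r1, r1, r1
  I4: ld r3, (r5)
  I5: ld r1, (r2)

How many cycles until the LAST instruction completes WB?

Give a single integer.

I0 mul r4 <- r5,r3: IF@1 ID@2 stall=0 (-) EX@3 MEM@4 WB@5
I1 sub r5 <- r4,r3: IF@2 ID@3 stall=2 (RAW on I0.r4 (WB@5)) EX@6 MEM@7 WB@8
I2 sub r2 <- r1,r2: IF@3 ID@6 stall=0 (-) EX@7 MEM@8 WB@9
I3 add r1 <- r1,r1: IF@6 ID@7 stall=0 (-) EX@8 MEM@9 WB@10
I4 ld r3 <- r5: IF@7 ID@8 stall=0 (-) EX@9 MEM@10 WB@11
I5 ld r1 <- r2: IF@8 ID@9 stall=0 (-) EX@10 MEM@11 WB@12

Answer: 12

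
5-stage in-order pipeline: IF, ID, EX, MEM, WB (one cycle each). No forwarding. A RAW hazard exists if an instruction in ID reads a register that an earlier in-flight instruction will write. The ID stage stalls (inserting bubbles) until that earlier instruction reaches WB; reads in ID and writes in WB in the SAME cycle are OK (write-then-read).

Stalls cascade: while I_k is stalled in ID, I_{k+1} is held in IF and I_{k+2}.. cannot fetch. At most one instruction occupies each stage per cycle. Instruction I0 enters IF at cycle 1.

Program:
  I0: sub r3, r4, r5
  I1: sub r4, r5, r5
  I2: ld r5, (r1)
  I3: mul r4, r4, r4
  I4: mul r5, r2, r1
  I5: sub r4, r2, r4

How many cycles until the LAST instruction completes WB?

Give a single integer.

Answer: 12

Derivation:
I0 sub r3 <- r4,r5: IF@1 ID@2 stall=0 (-) EX@3 MEM@4 WB@5
I1 sub r4 <- r5,r5: IF@2 ID@3 stall=0 (-) EX@4 MEM@5 WB@6
I2 ld r5 <- r1: IF@3 ID@4 stall=0 (-) EX@5 MEM@6 WB@7
I3 mul r4 <- r4,r4: IF@4 ID@5 stall=1 (RAW on I1.r4 (WB@6)) EX@7 MEM@8 WB@9
I4 mul r5 <- r2,r1: IF@5 ID@7 stall=0 (-) EX@8 MEM@9 WB@10
I5 sub r4 <- r2,r4: IF@7 ID@8 stall=1 (RAW on I3.r4 (WB@9)) EX@10 MEM@11 WB@12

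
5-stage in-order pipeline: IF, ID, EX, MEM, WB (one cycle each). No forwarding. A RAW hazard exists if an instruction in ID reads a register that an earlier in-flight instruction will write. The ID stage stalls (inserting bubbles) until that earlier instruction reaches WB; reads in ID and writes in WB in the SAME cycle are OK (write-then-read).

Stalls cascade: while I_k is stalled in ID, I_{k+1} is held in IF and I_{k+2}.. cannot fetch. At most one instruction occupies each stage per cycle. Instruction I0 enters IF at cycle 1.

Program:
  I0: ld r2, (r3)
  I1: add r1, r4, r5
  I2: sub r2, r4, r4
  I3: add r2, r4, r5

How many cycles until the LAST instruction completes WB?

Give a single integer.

Answer: 8

Derivation:
I0 ld r2 <- r3: IF@1 ID@2 stall=0 (-) EX@3 MEM@4 WB@5
I1 add r1 <- r4,r5: IF@2 ID@3 stall=0 (-) EX@4 MEM@5 WB@6
I2 sub r2 <- r4,r4: IF@3 ID@4 stall=0 (-) EX@5 MEM@6 WB@7
I3 add r2 <- r4,r5: IF@4 ID@5 stall=0 (-) EX@6 MEM@7 WB@8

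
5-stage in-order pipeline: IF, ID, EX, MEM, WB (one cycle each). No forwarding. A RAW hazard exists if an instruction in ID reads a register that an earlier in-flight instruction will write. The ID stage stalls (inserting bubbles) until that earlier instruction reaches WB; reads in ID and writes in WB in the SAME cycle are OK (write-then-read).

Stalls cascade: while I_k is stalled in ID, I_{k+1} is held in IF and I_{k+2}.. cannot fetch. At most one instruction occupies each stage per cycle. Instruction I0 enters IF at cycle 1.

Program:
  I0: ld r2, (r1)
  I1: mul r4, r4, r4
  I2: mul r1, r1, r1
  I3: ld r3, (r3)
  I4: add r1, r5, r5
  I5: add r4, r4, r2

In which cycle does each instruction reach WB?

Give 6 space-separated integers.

I0 ld r2 <- r1: IF@1 ID@2 stall=0 (-) EX@3 MEM@4 WB@5
I1 mul r4 <- r4,r4: IF@2 ID@3 stall=0 (-) EX@4 MEM@5 WB@6
I2 mul r1 <- r1,r1: IF@3 ID@4 stall=0 (-) EX@5 MEM@6 WB@7
I3 ld r3 <- r3: IF@4 ID@5 stall=0 (-) EX@6 MEM@7 WB@8
I4 add r1 <- r5,r5: IF@5 ID@6 stall=0 (-) EX@7 MEM@8 WB@9
I5 add r4 <- r4,r2: IF@6 ID@7 stall=0 (-) EX@8 MEM@9 WB@10

Answer: 5 6 7 8 9 10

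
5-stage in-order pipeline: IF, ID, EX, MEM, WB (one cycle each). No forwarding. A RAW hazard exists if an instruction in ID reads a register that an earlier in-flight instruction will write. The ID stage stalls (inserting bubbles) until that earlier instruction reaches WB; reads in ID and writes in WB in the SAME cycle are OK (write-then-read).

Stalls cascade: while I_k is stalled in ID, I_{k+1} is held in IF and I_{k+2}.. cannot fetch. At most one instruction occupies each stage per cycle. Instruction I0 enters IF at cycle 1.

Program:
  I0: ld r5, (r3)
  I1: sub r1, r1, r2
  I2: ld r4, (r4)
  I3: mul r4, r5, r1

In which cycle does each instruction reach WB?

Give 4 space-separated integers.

I0 ld r5 <- r3: IF@1 ID@2 stall=0 (-) EX@3 MEM@4 WB@5
I1 sub r1 <- r1,r2: IF@2 ID@3 stall=0 (-) EX@4 MEM@5 WB@6
I2 ld r4 <- r4: IF@3 ID@4 stall=0 (-) EX@5 MEM@6 WB@7
I3 mul r4 <- r5,r1: IF@4 ID@5 stall=1 (RAW on I1.r1 (WB@6)) EX@7 MEM@8 WB@9

Answer: 5 6 7 9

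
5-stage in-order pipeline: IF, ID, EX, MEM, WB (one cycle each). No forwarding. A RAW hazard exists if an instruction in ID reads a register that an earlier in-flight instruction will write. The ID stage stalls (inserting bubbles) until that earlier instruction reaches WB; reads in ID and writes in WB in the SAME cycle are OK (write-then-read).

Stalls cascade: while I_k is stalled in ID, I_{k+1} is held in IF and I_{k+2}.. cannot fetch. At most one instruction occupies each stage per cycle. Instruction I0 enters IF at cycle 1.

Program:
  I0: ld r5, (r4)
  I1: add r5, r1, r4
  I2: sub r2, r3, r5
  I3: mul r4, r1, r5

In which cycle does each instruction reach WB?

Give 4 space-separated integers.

Answer: 5 6 9 10

Derivation:
I0 ld r5 <- r4: IF@1 ID@2 stall=0 (-) EX@3 MEM@4 WB@5
I1 add r5 <- r1,r4: IF@2 ID@3 stall=0 (-) EX@4 MEM@5 WB@6
I2 sub r2 <- r3,r5: IF@3 ID@4 stall=2 (RAW on I1.r5 (WB@6)) EX@7 MEM@8 WB@9
I3 mul r4 <- r1,r5: IF@4 ID@7 stall=0 (-) EX@8 MEM@9 WB@10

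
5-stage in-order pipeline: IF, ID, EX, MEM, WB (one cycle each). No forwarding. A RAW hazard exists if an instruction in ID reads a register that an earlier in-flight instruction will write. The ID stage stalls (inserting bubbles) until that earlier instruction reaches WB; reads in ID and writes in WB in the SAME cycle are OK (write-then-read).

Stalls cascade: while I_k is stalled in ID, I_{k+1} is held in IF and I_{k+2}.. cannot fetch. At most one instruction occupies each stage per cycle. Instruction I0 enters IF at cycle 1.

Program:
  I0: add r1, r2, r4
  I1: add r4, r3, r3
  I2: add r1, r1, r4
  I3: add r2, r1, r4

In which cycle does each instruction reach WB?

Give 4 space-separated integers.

Answer: 5 6 9 12

Derivation:
I0 add r1 <- r2,r4: IF@1 ID@2 stall=0 (-) EX@3 MEM@4 WB@5
I1 add r4 <- r3,r3: IF@2 ID@3 stall=0 (-) EX@4 MEM@5 WB@6
I2 add r1 <- r1,r4: IF@3 ID@4 stall=2 (RAW on I1.r4 (WB@6)) EX@7 MEM@8 WB@9
I3 add r2 <- r1,r4: IF@4 ID@7 stall=2 (RAW on I2.r1 (WB@9)) EX@10 MEM@11 WB@12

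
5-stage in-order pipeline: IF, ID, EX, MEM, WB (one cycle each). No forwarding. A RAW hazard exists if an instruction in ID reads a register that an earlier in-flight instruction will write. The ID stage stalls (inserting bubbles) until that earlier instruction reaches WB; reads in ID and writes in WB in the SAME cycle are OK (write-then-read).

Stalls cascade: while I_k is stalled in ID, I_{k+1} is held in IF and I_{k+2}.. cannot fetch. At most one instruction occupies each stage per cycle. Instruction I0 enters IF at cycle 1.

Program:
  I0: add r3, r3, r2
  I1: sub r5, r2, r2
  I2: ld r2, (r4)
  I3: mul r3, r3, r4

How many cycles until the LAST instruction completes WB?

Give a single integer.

Answer: 8

Derivation:
I0 add r3 <- r3,r2: IF@1 ID@2 stall=0 (-) EX@3 MEM@4 WB@5
I1 sub r5 <- r2,r2: IF@2 ID@3 stall=0 (-) EX@4 MEM@5 WB@6
I2 ld r2 <- r4: IF@3 ID@4 stall=0 (-) EX@5 MEM@6 WB@7
I3 mul r3 <- r3,r4: IF@4 ID@5 stall=0 (-) EX@6 MEM@7 WB@8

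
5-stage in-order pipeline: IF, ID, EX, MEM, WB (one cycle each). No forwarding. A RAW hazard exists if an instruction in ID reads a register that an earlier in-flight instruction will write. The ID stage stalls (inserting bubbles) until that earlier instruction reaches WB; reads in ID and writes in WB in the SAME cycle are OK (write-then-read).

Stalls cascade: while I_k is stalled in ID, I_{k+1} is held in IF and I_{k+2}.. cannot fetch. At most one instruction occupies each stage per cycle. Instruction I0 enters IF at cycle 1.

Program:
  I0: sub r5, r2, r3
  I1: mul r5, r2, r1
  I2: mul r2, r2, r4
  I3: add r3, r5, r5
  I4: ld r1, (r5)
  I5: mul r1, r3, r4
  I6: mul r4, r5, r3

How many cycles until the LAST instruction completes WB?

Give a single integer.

Answer: 13

Derivation:
I0 sub r5 <- r2,r3: IF@1 ID@2 stall=0 (-) EX@3 MEM@4 WB@5
I1 mul r5 <- r2,r1: IF@2 ID@3 stall=0 (-) EX@4 MEM@5 WB@6
I2 mul r2 <- r2,r4: IF@3 ID@4 stall=0 (-) EX@5 MEM@6 WB@7
I3 add r3 <- r5,r5: IF@4 ID@5 stall=1 (RAW on I1.r5 (WB@6)) EX@7 MEM@8 WB@9
I4 ld r1 <- r5: IF@5 ID@7 stall=0 (-) EX@8 MEM@9 WB@10
I5 mul r1 <- r3,r4: IF@7 ID@8 stall=1 (RAW on I3.r3 (WB@9)) EX@10 MEM@11 WB@12
I6 mul r4 <- r5,r3: IF@8 ID@10 stall=0 (-) EX@11 MEM@12 WB@13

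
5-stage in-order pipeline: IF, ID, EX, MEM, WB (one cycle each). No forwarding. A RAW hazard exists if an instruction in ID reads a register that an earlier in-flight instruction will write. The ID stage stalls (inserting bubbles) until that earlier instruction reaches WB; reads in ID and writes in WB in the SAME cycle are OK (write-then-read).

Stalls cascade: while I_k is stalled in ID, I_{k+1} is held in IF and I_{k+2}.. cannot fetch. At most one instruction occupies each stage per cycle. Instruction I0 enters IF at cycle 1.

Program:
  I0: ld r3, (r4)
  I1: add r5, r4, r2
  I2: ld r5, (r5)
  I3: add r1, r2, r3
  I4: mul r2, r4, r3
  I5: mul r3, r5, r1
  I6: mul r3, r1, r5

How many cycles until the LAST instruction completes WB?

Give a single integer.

Answer: 14

Derivation:
I0 ld r3 <- r4: IF@1 ID@2 stall=0 (-) EX@3 MEM@4 WB@5
I1 add r5 <- r4,r2: IF@2 ID@3 stall=0 (-) EX@4 MEM@5 WB@6
I2 ld r5 <- r5: IF@3 ID@4 stall=2 (RAW on I1.r5 (WB@6)) EX@7 MEM@8 WB@9
I3 add r1 <- r2,r3: IF@4 ID@7 stall=0 (-) EX@8 MEM@9 WB@10
I4 mul r2 <- r4,r3: IF@7 ID@8 stall=0 (-) EX@9 MEM@10 WB@11
I5 mul r3 <- r5,r1: IF@8 ID@9 stall=1 (RAW on I3.r1 (WB@10)) EX@11 MEM@12 WB@13
I6 mul r3 <- r1,r5: IF@9 ID@11 stall=0 (-) EX@12 MEM@13 WB@14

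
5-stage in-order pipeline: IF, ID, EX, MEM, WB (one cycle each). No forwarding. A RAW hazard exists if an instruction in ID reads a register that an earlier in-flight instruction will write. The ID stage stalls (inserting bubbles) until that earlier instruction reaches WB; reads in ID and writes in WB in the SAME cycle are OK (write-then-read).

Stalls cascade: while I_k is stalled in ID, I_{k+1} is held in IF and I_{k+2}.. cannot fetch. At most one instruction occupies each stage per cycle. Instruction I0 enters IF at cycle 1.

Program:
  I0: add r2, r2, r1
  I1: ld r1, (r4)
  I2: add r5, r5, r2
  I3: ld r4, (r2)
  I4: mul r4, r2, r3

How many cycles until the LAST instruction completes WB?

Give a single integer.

I0 add r2 <- r2,r1: IF@1 ID@2 stall=0 (-) EX@3 MEM@4 WB@5
I1 ld r1 <- r4: IF@2 ID@3 stall=0 (-) EX@4 MEM@5 WB@6
I2 add r5 <- r5,r2: IF@3 ID@4 stall=1 (RAW on I0.r2 (WB@5)) EX@6 MEM@7 WB@8
I3 ld r4 <- r2: IF@4 ID@6 stall=0 (-) EX@7 MEM@8 WB@9
I4 mul r4 <- r2,r3: IF@6 ID@7 stall=0 (-) EX@8 MEM@9 WB@10

Answer: 10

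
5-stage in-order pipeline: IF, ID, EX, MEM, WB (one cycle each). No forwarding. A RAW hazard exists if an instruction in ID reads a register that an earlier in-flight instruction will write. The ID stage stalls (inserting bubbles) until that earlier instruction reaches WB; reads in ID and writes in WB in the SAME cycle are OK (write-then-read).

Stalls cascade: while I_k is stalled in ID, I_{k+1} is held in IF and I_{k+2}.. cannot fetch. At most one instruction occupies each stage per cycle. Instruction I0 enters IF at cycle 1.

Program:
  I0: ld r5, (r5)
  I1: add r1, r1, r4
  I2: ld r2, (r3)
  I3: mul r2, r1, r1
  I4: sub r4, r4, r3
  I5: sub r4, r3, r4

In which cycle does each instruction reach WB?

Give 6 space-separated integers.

I0 ld r5 <- r5: IF@1 ID@2 stall=0 (-) EX@3 MEM@4 WB@5
I1 add r1 <- r1,r4: IF@2 ID@3 stall=0 (-) EX@4 MEM@5 WB@6
I2 ld r2 <- r3: IF@3 ID@4 stall=0 (-) EX@5 MEM@6 WB@7
I3 mul r2 <- r1,r1: IF@4 ID@5 stall=1 (RAW on I1.r1 (WB@6)) EX@7 MEM@8 WB@9
I4 sub r4 <- r4,r3: IF@5 ID@7 stall=0 (-) EX@8 MEM@9 WB@10
I5 sub r4 <- r3,r4: IF@7 ID@8 stall=2 (RAW on I4.r4 (WB@10)) EX@11 MEM@12 WB@13

Answer: 5 6 7 9 10 13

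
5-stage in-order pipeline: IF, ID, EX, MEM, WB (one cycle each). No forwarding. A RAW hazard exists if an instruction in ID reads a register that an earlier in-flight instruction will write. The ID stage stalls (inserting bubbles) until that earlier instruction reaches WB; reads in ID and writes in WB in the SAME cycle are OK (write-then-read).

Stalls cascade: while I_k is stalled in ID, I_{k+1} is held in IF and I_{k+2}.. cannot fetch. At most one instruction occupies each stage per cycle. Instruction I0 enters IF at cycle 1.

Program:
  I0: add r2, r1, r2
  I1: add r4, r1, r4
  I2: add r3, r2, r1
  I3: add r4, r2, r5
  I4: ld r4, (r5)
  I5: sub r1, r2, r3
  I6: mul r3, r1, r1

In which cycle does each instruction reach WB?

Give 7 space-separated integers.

Answer: 5 6 8 9 10 11 14

Derivation:
I0 add r2 <- r1,r2: IF@1 ID@2 stall=0 (-) EX@3 MEM@4 WB@5
I1 add r4 <- r1,r4: IF@2 ID@3 stall=0 (-) EX@4 MEM@5 WB@6
I2 add r3 <- r2,r1: IF@3 ID@4 stall=1 (RAW on I0.r2 (WB@5)) EX@6 MEM@7 WB@8
I3 add r4 <- r2,r5: IF@4 ID@6 stall=0 (-) EX@7 MEM@8 WB@9
I4 ld r4 <- r5: IF@6 ID@7 stall=0 (-) EX@8 MEM@9 WB@10
I5 sub r1 <- r2,r3: IF@7 ID@8 stall=0 (-) EX@9 MEM@10 WB@11
I6 mul r3 <- r1,r1: IF@8 ID@9 stall=2 (RAW on I5.r1 (WB@11)) EX@12 MEM@13 WB@14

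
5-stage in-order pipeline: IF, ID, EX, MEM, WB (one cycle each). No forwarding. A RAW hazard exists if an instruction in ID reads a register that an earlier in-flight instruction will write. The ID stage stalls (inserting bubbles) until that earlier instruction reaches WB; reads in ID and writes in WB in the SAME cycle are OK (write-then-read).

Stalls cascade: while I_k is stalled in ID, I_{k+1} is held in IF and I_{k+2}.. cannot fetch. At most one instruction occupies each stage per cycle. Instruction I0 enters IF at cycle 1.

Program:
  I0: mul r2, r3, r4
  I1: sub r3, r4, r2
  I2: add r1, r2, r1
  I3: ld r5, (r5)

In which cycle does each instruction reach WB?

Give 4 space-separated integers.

I0 mul r2 <- r3,r4: IF@1 ID@2 stall=0 (-) EX@3 MEM@4 WB@5
I1 sub r3 <- r4,r2: IF@2 ID@3 stall=2 (RAW on I0.r2 (WB@5)) EX@6 MEM@7 WB@8
I2 add r1 <- r2,r1: IF@3 ID@6 stall=0 (-) EX@7 MEM@8 WB@9
I3 ld r5 <- r5: IF@6 ID@7 stall=0 (-) EX@8 MEM@9 WB@10

Answer: 5 8 9 10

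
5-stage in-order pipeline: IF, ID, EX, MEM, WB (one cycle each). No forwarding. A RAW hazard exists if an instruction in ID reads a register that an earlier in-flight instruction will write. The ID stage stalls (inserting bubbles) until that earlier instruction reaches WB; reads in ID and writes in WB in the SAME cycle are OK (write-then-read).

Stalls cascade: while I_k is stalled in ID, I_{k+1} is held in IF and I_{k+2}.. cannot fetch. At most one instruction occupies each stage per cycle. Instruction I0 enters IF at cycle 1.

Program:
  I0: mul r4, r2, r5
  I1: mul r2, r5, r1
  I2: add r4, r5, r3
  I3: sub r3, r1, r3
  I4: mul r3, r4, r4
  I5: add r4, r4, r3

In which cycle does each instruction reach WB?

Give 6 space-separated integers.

I0 mul r4 <- r2,r5: IF@1 ID@2 stall=0 (-) EX@3 MEM@4 WB@5
I1 mul r2 <- r5,r1: IF@2 ID@3 stall=0 (-) EX@4 MEM@5 WB@6
I2 add r4 <- r5,r3: IF@3 ID@4 stall=0 (-) EX@5 MEM@6 WB@7
I3 sub r3 <- r1,r3: IF@4 ID@5 stall=0 (-) EX@6 MEM@7 WB@8
I4 mul r3 <- r4,r4: IF@5 ID@6 stall=1 (RAW on I2.r4 (WB@7)) EX@8 MEM@9 WB@10
I5 add r4 <- r4,r3: IF@6 ID@8 stall=2 (RAW on I4.r3 (WB@10)) EX@11 MEM@12 WB@13

Answer: 5 6 7 8 10 13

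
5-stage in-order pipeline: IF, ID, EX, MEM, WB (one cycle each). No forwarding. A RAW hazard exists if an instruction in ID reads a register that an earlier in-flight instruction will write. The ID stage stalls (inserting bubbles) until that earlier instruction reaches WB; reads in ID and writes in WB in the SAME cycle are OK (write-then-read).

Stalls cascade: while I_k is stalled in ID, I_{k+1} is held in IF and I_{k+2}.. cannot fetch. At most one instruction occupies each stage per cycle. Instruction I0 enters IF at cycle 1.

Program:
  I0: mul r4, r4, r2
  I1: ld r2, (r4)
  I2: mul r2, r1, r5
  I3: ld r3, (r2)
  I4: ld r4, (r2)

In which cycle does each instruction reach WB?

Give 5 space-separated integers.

I0 mul r4 <- r4,r2: IF@1 ID@2 stall=0 (-) EX@3 MEM@4 WB@5
I1 ld r2 <- r4: IF@2 ID@3 stall=2 (RAW on I0.r4 (WB@5)) EX@6 MEM@7 WB@8
I2 mul r2 <- r1,r5: IF@3 ID@6 stall=0 (-) EX@7 MEM@8 WB@9
I3 ld r3 <- r2: IF@6 ID@7 stall=2 (RAW on I2.r2 (WB@9)) EX@10 MEM@11 WB@12
I4 ld r4 <- r2: IF@7 ID@10 stall=0 (-) EX@11 MEM@12 WB@13

Answer: 5 8 9 12 13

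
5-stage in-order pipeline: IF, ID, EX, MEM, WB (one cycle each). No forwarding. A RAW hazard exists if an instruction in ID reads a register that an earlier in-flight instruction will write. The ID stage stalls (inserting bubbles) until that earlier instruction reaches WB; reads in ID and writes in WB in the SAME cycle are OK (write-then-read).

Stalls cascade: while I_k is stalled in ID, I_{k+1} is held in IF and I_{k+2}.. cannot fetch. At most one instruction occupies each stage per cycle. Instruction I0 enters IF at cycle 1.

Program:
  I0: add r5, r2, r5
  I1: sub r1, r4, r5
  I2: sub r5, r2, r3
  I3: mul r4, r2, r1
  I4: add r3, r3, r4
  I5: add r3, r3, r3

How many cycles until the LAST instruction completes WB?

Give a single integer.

Answer: 17

Derivation:
I0 add r5 <- r2,r5: IF@1 ID@2 stall=0 (-) EX@3 MEM@4 WB@5
I1 sub r1 <- r4,r5: IF@2 ID@3 stall=2 (RAW on I0.r5 (WB@5)) EX@6 MEM@7 WB@8
I2 sub r5 <- r2,r3: IF@3 ID@6 stall=0 (-) EX@7 MEM@8 WB@9
I3 mul r4 <- r2,r1: IF@6 ID@7 stall=1 (RAW on I1.r1 (WB@8)) EX@9 MEM@10 WB@11
I4 add r3 <- r3,r4: IF@7 ID@9 stall=2 (RAW on I3.r4 (WB@11)) EX@12 MEM@13 WB@14
I5 add r3 <- r3,r3: IF@9 ID@12 stall=2 (RAW on I4.r3 (WB@14)) EX@15 MEM@16 WB@17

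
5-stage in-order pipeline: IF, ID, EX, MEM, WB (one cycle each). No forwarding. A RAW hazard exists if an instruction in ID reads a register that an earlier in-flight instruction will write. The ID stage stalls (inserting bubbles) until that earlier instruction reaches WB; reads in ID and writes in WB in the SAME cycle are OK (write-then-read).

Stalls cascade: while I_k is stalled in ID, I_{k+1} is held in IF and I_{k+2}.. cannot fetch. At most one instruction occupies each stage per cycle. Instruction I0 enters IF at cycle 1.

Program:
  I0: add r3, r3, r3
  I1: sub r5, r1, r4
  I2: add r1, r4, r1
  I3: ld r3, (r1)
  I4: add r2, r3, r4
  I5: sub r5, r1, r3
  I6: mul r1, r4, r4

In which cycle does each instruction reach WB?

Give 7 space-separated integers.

I0 add r3 <- r3,r3: IF@1 ID@2 stall=0 (-) EX@3 MEM@4 WB@5
I1 sub r5 <- r1,r4: IF@2 ID@3 stall=0 (-) EX@4 MEM@5 WB@6
I2 add r1 <- r4,r1: IF@3 ID@4 stall=0 (-) EX@5 MEM@6 WB@7
I3 ld r3 <- r1: IF@4 ID@5 stall=2 (RAW on I2.r1 (WB@7)) EX@8 MEM@9 WB@10
I4 add r2 <- r3,r4: IF@5 ID@8 stall=2 (RAW on I3.r3 (WB@10)) EX@11 MEM@12 WB@13
I5 sub r5 <- r1,r3: IF@8 ID@11 stall=0 (-) EX@12 MEM@13 WB@14
I6 mul r1 <- r4,r4: IF@11 ID@12 stall=0 (-) EX@13 MEM@14 WB@15

Answer: 5 6 7 10 13 14 15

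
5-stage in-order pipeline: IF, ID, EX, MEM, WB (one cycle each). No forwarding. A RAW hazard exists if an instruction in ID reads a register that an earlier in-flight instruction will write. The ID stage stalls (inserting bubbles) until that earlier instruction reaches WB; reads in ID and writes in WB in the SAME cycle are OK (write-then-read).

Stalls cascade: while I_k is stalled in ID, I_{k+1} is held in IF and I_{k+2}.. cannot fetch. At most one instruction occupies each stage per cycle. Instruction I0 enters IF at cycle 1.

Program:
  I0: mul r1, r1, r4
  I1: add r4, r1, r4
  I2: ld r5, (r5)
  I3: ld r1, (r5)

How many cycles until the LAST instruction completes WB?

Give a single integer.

Answer: 12

Derivation:
I0 mul r1 <- r1,r4: IF@1 ID@2 stall=0 (-) EX@3 MEM@4 WB@5
I1 add r4 <- r1,r4: IF@2 ID@3 stall=2 (RAW on I0.r1 (WB@5)) EX@6 MEM@7 WB@8
I2 ld r5 <- r5: IF@3 ID@6 stall=0 (-) EX@7 MEM@8 WB@9
I3 ld r1 <- r5: IF@6 ID@7 stall=2 (RAW on I2.r5 (WB@9)) EX@10 MEM@11 WB@12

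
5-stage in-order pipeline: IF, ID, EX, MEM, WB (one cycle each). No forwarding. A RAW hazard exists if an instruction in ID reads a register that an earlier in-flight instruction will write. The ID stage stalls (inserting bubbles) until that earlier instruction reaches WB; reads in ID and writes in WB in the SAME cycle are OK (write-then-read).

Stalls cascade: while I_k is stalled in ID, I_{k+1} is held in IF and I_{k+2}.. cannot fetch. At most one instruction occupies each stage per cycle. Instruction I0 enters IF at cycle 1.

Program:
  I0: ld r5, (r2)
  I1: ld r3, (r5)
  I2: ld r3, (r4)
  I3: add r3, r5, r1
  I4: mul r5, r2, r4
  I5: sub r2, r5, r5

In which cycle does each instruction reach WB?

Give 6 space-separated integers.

Answer: 5 8 9 10 11 14

Derivation:
I0 ld r5 <- r2: IF@1 ID@2 stall=0 (-) EX@3 MEM@4 WB@5
I1 ld r3 <- r5: IF@2 ID@3 stall=2 (RAW on I0.r5 (WB@5)) EX@6 MEM@7 WB@8
I2 ld r3 <- r4: IF@3 ID@6 stall=0 (-) EX@7 MEM@8 WB@9
I3 add r3 <- r5,r1: IF@6 ID@7 stall=0 (-) EX@8 MEM@9 WB@10
I4 mul r5 <- r2,r4: IF@7 ID@8 stall=0 (-) EX@9 MEM@10 WB@11
I5 sub r2 <- r5,r5: IF@8 ID@9 stall=2 (RAW on I4.r5 (WB@11)) EX@12 MEM@13 WB@14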